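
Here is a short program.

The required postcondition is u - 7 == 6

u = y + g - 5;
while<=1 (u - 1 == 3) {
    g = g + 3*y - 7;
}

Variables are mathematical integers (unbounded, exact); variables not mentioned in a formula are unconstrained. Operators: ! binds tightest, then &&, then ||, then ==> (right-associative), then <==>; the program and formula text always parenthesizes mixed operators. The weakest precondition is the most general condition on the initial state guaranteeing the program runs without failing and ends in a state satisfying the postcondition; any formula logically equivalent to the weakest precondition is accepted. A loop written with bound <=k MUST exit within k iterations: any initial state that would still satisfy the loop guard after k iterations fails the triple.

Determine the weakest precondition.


Working backward. After the program, the postcondition u - 7 == 6 must hold; in canonical form it is u == 13.
Before the loop (bound <=1), unroll the exhaustion recursion (WP_0 = exit-now case; WP_j = one more guarded iteration, up to j = 1):
  WP_0: (!(u == 4)) && u == 13
  WP_1: (u == 4 ==> ((!(u == 4)) && u == 13)) && ((!(u == 4)) ==> u == 13)
So before the loop: (u == 4 ==> ((!(u == 4)) && u == 13)) && ((!(u == 4)) ==> u == 13)
Before u := y + g - 5: (g + y == 9 ==> ((!(g + y == 9)) && g + y == 18)) && ((!(g + y == 9)) ==> g + y == 18)
Answer: WP = (g + y == 9 ==> ((!(g + y == 9)) && g + y == 18)) && ((!(g + y == 9)) ==> g + y == 18)


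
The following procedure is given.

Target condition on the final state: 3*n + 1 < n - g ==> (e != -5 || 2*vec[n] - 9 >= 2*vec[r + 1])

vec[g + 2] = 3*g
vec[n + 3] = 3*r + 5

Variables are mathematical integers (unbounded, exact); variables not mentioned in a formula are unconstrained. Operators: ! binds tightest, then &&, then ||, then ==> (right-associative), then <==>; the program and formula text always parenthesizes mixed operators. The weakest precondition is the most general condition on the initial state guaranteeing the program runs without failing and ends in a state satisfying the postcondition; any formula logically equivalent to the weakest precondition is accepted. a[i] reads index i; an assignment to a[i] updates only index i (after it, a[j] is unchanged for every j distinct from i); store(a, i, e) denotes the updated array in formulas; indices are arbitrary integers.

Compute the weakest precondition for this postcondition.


Working backward. After the program, the postcondition 3*n + 1 < n - g ==> (e != -5 || 2*vec[n] - 9 >= 2*vec[r + 1]) must hold; in canonical form it is g + 2*n < -1 ==> (e != -5 || 2*vec[n] >= 2*vec[r + 1] + 9).
Before vec[n + 3] := 3*r + 5: g + 2*n < -1 ==> (e != -5 || 2*store(vec, n + 3, 3*r + 5)[n] >= 2*store(vec, n + 3, 3*r + 5)[r + 1] + 9)
Before vec[g + 2] := 3*g: g + 2*n < -1 ==> (e != -5 || 2*store(store(vec, g + 2, 3*g), n + 3, 3*r + 5)[n] >= 2*store(store(vec, g + 2, 3*g), n + 3, 3*r + 5)[r + 1] + 9)
Answer: WP = g + 2*n < -1 ==> (e != -5 || 2*store(store(vec, g + 2, 3*g), n + 3, 3*r + 5)[n] >= 2*store(store(vec, g + 2, 3*g), n + 3, 3*r + 5)[r + 1] + 9)


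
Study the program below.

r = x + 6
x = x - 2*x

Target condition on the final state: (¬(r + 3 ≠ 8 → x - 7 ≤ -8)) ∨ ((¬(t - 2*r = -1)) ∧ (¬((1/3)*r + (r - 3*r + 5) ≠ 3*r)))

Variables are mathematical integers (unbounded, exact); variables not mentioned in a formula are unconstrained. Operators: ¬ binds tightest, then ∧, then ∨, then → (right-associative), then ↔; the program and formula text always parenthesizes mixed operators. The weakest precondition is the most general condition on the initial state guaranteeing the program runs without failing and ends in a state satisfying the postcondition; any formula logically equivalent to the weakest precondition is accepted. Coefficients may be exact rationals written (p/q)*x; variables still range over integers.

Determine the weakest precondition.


Working backward. After the program, the postcondition (¬(r + 3 ≠ 8 → x - 7 ≤ -8)) ∨ ((¬(t - 2*r = -1)) ∧ (¬((1/3)*r + (r - 3*r + 5) ≠ 3*r))) must hold; in canonical form it is (¬(r ≠ 5 → x ≤ -1)) ∨ ((¬(t = 2*r - 1)) ∧ (¬((14/3)*r ≠ 5))).
Before x := x - 2*x: (¬(r ≠ 5 → x ≥ 1)) ∨ ((¬(t = 2*r - 1)) ∧ (¬((14/3)*r ≠ 5)))
Before r := x + 6: (¬(x ≠ -1 → x ≥ 1)) ∨ ((¬(t = 2*x + 11)) ∧ (¬((14/3)*x ≠ -23)))
Answer: WP = (¬(x ≠ -1 → x ≥ 1)) ∨ ((¬(t = 2*x + 11)) ∧ (¬((14/3)*x ≠ -23)))


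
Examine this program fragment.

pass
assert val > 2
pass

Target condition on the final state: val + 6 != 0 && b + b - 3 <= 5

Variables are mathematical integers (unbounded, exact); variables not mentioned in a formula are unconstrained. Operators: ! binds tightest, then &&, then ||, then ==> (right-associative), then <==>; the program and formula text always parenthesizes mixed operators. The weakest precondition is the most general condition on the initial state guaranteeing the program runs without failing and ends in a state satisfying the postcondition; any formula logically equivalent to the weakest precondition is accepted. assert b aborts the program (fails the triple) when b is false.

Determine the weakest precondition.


Working backward. After the program, the postcondition val + 6 != 0 && b + b - 3 <= 5 must hold; in canonical form it is val != -6 && 2*b <= 8.
Before skip: val != -6 && 2*b <= 8
Before assert val > 2: val > 2 && val != -6 && 2*b <= 8
Before skip: val > 2 && val != -6 && 2*b <= 8
Answer: WP = val > 2 && val != -6 && 2*b <= 8


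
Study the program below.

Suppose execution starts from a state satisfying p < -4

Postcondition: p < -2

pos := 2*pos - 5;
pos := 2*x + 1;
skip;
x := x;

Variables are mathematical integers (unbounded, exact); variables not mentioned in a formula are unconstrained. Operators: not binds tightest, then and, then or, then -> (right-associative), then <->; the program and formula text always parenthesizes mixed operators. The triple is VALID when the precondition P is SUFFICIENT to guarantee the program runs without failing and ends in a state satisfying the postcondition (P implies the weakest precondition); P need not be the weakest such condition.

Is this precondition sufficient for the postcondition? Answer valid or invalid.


Working backward. After the program, p < -2 must hold.
Before x := x: p < -2
Before skip: p < -2
Before pos := 2*x + 1: p < -2
Before pos := 2*pos - 5: p < -2
The weakest precondition is p < -2.
Check whether p < -4 implies it.
Every state satisfying the precondition satisfies the weakest precondition: the implication holds.
Answer: valid


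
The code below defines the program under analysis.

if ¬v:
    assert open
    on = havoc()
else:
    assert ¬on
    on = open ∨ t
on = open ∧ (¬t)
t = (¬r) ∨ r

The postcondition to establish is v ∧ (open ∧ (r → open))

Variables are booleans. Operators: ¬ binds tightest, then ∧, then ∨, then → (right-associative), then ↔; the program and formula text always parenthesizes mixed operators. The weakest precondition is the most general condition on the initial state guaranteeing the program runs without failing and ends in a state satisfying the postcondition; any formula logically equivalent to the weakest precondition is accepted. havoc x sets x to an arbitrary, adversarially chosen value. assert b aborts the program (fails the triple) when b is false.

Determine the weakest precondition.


Working backward. After the program, the postcondition v ∧ (open ∧ (r → open)) must hold; in canonical form it is v ∧ open ∧ (r → open).
Before t := (¬r) ∨ r: v ∧ open ∧ (r → open)
Before on := open ∧ (¬t): v ∧ open ∧ (r → open)
Then branch requires open ∧ v ∧ (r → open); else branch requires (¬on) ∧ v ∧ open ∧ (r → open).
Before the if: ((¬v) → (open ∧ v ∧ (r → open))) ∧ (v → ((¬on) ∧ v ∧ open ∧ (r → open)))
Answer: WP = ((¬v) → (open ∧ v ∧ (r → open))) ∧ (v → ((¬on) ∧ v ∧ open ∧ (r → open)))


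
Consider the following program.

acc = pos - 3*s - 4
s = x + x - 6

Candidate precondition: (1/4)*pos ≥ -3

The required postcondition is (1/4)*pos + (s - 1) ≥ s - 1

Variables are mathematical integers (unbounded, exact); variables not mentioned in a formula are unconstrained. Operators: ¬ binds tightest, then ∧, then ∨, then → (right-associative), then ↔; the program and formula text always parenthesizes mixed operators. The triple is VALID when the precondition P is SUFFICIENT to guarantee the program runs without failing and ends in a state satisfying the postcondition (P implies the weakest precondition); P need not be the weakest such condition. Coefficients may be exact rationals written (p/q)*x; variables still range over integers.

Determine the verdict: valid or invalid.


Working backward. After the program, the postcondition (1/4)*pos + (s - 1) ≥ s - 1 must hold; in canonical form it is (1/4)*pos ≥ 0.
Before s := x + x - 6: (1/4)*pos ≥ 0
Before acc := pos - 3*s - 4: (1/4)*pos ≥ 0
The weakest precondition is (1/4)*pos ≥ 0.
Check whether (1/4)*pos ≥ -3 implies it.
Countermodel: at the initial state pos = -12, the precondition holds but the weakest precondition fails.
Answer: invalid


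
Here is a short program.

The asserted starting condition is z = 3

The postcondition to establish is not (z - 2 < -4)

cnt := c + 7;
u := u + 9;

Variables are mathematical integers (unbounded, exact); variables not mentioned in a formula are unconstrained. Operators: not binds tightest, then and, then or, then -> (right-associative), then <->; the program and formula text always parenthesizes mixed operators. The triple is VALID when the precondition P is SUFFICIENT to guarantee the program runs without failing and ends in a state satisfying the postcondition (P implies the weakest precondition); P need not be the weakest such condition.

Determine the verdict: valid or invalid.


Working backward. After the program, the postcondition not (z - 2 < -4) must hold; in canonical form it is not (z < -2).
Before u := u + 9: not (z < -2)
Before cnt := c + 7: not (z < -2)
The weakest precondition is not (z < -2).
Check whether z = 3 implies it.
Every state satisfying the precondition satisfies the weakest precondition: the implication holds.
Answer: valid


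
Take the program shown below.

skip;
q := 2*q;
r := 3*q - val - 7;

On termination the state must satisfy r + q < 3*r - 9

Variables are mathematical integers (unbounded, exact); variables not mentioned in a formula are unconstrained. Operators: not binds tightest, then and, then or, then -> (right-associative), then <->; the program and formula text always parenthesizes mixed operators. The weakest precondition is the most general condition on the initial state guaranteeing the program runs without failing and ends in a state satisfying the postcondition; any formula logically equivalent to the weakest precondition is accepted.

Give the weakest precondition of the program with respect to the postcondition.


Working backward. After the program, the postcondition r + q < 3*r - 9 must hold; in canonical form it is q < 2*r - 9.
Before r := 3*q - val - 7: 2*val < 5*q - 23
Before q := 2*q: 2*val < 10*q - 23
Before skip: 2*val < 10*q - 23
Answer: WP = 2*val < 10*q - 23


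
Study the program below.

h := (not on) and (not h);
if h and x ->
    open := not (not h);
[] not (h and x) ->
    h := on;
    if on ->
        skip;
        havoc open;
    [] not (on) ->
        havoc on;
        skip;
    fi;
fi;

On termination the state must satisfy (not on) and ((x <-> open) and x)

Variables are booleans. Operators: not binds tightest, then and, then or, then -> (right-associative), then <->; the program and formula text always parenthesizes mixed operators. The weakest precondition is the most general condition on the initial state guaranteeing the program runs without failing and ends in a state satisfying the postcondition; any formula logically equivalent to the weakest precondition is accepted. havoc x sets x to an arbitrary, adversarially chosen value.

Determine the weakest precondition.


Working backward. After the program, the postcondition (not on) and ((x <-> open) and x) must hold; in canonical form it is (not on) and (x <-> open) and x.
Then branch requires (not on) and (x <-> h) and x; else branch requires false.
Before the if: ((h and x) -> ((not on) and (x <-> h) and x)) and h and x
Before h := (not on) and (not h): (((not on) and (not h) and x) -> ((not on) and (x <-> ((not on) and (not h))) and x)) and (not on) and (not h) and x
Answer: WP = (((not on) and (not h) and x) -> ((not on) and (x <-> ((not on) and (not h))) and x)) and (not on) and (not h) and x


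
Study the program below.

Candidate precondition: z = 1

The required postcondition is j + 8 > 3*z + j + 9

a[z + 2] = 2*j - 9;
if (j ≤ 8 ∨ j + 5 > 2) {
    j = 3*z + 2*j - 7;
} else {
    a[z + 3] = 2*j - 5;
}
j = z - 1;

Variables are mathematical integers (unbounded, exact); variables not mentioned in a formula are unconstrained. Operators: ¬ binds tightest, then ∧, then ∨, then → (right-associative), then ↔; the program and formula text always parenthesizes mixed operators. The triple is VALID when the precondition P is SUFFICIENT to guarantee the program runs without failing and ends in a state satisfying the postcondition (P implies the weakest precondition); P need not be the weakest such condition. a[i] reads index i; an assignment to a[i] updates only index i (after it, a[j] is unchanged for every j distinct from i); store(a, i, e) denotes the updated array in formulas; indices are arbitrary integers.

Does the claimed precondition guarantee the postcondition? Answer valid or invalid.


Working backward. After the program, the postcondition j + 8 > 3*z + j + 9 must hold; in canonical form it is 3*z < -1.
Before j := z - 1: 3*z < -1
Then branch requires 3*z < -1; else branch requires 3*z < -1.
Before the if: ((j ≤ 8 ∨ j > -3) → 3*z < -1) ∧ ((¬(j ≤ 8 ∨ j > -3)) → 3*z < -1)
Before a[z + 2] := 2*j - 9: ((j ≤ 8 ∨ j > -3) → 3*z < -1) ∧ ((¬(j ≤ 8 ∨ j > -3)) → 3*z < -1)
The weakest precondition is ((j ≤ 8 ∨ j > -3) → 3*z < -1) ∧ ((¬(j ≤ 8 ∨ j > -3)) → 3*z < -1).
Check whether z = 1 implies it.
Countermodel: at the initial state j = 0, z = 1, the precondition holds but the weakest precondition fails.
Answer: invalid


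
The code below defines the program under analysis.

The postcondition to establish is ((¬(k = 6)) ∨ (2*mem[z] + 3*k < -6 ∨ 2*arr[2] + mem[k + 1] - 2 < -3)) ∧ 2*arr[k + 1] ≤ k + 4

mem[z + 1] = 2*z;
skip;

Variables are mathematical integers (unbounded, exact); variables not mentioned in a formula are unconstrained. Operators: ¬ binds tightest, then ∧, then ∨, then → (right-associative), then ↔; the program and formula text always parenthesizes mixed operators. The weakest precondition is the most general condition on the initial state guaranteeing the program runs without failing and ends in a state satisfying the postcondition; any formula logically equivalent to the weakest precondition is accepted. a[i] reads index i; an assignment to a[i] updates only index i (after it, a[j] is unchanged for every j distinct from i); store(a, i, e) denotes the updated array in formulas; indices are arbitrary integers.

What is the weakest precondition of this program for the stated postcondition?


Working backward. After the program, the postcondition ((¬(k = 6)) ∨ (2*mem[z] + 3*k < -6 ∨ 2*arr[2] + mem[k + 1] - 2 < -3)) ∧ 2*arr[k + 1] ≤ k + 4 must hold; in canonical form it is ((¬(k = 6)) ∨ 2*mem[z] + 3*k < -6 ∨ 2*arr[2] + mem[k + 1] < -1) ∧ 2*arr[k + 1] ≤ k + 4.
Before skip: ((¬(k = 6)) ∨ 2*mem[z] + 3*k < -6 ∨ 2*arr[2] + mem[k + 1] < -1) ∧ 2*arr[k + 1] ≤ k + 4
Before mem[z + 1] := 2*z: ((¬(k = 6)) ∨ 2*store(mem, z + 1, 2*z)[z] + 3*k < -6 ∨ 2*arr[2] + store(mem, z + 1, 2*z)[k + 1] < -1) ∧ 2*arr[k + 1] ≤ k + 4
Answer: WP = ((¬(k = 6)) ∨ 2*store(mem, z + 1, 2*z)[z] + 3*k < -6 ∨ 2*arr[2] + store(mem, z + 1, 2*z)[k + 1] < -1) ∧ 2*arr[k + 1] ≤ k + 4


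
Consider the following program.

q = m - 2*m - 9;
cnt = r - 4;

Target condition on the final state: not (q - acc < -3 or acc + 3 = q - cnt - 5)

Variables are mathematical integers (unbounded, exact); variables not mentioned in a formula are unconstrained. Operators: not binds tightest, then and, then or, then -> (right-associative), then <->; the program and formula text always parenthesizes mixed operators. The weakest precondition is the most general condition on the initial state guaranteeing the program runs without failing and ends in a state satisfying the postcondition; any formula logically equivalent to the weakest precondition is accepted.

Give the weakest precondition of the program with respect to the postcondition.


Working backward. After the program, the postcondition not (q - acc < -3 or acc + 3 = q - cnt - 5) must hold; in canonical form it is not (q < acc - 3 or acc + cnt = q - 8).
Before cnt := r - 4: not (q < acc - 3 or acc + r = q - 4)
Before q := m - 2*m - 9: not (acc + m > -6 or acc + m + r = -13)
Answer: WP = not (acc + m > -6 or acc + m + r = -13)


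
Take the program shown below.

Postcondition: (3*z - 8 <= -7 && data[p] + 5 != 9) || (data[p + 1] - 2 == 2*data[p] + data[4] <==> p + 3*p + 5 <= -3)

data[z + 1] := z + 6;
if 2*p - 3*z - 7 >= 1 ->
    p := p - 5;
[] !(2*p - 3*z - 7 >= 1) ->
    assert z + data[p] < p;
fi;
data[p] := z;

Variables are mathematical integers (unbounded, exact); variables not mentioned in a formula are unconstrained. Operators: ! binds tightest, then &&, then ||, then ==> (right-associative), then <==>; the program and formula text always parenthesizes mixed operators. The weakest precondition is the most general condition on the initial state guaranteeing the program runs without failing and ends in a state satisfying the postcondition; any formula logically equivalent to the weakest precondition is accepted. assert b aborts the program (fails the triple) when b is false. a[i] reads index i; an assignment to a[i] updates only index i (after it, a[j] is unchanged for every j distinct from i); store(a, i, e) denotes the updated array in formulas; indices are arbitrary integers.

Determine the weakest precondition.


Working backward. After the program, the postcondition (3*z - 8 <= -7 && data[p] + 5 != 9) || (data[p + 1] - 2 == 2*data[p] + data[4] <==> p + 3*p + 5 <= -3) must hold; in canonical form it is (3*z <= 1 && data[p] != 4) || (data[p + 1] == data[4] + 2*data[p] + 2 <==> 4*p <= -8).
Before data[p] := z: (3*z <= 1 && store(data, p, z)[p] != 4) || (store(data, p, z)[p + 1] == store(data, p, z)[4] + 2*store(data, p, z)[p] + 2 <==> 4*p <= -8)
Then branch requires (3*z <= 1 && store(data, p - 5, z)[p - 5] != 4) || (store(data, p - 5, z)[p - 4] == store(data, p - 5, z)[4] + 2*store(data, p - 5, z)[p - 5] + 2 <==> 4*p <= 12); else branch requires data[p] + z < p && ((3*z <= 1 && store(data, p, z)[p] != 4) || (store(data, p, z)[p + 1] == store(data, p, z)[4] + 2*store(data, p, z)[p] + 2 <==> 4*p <= -8)).
Before the if: (2*p >= 3*z + 8 ==> ((3*z <= 1 && store(data, p - 5, z)[p - 5] != 4) || (store(data, p - 5, z)[p - 4] == store(data, p - 5, z)[4] + 2*store(data, p - 5, z)[p - 5] + 2 <==> 4*p <= 12))) && ((!(2*p >= 3*z + 8)) ==> (data[p] + z < p && ((3*z <= 1 && store(data, p, z)[p] != 4) || (store(data, p, z)[p + 1] == store(data, p, z)[4] + 2*store(data, p, z)[p] + 2 <==> 4*p <= -8))))
Before data[z + 1] := z + 6: (2*p >= 3*z + 8 ==> ((3*z <= 1 && store(store(data, z + 1, z + 6), p - 5, z)[p - 5] != 4) || (store(store(data, z + 1, z + 6), p - 5, z)[p - 4] == store(store(data, z + 1, z + 6), p - 5, z)[4] + 2*store(store(data, z + 1, z + 6), p - 5, z)[p - 5] + 2 <==> 4*p <= 12))) && ((!(2*p >= 3*z + 8)) ==> (store(data, z + 1, z + 6)[p] + z < p && ((3*z <= 1 && store(store(data, z + 1, z + 6), p, z)[p] != 4) || (store(store(data, z + 1, z + 6), p, z)[p + 1] == store(store(data, z + 1, z + 6), p, z)[4] + 2*store(store(data, z + 1, z + 6), p, z)[p] + 2 <==> 4*p <= -8))))
Answer: WP = (2*p >= 3*z + 8 ==> ((3*z <= 1 && store(store(data, z + 1, z + 6), p - 5, z)[p - 5] != 4) || (store(store(data, z + 1, z + 6), p - 5, z)[p - 4] == store(store(data, z + 1, z + 6), p - 5, z)[4] + 2*store(store(data, z + 1, z + 6), p - 5, z)[p - 5] + 2 <==> 4*p <= 12))) && ((!(2*p >= 3*z + 8)) ==> (store(data, z + 1, z + 6)[p] + z < p && ((3*z <= 1 && store(store(data, z + 1, z + 6), p, z)[p] != 4) || (store(store(data, z + 1, z + 6), p, z)[p + 1] == store(store(data, z + 1, z + 6), p, z)[4] + 2*store(store(data, z + 1, z + 6), p, z)[p] + 2 <==> 4*p <= -8))))


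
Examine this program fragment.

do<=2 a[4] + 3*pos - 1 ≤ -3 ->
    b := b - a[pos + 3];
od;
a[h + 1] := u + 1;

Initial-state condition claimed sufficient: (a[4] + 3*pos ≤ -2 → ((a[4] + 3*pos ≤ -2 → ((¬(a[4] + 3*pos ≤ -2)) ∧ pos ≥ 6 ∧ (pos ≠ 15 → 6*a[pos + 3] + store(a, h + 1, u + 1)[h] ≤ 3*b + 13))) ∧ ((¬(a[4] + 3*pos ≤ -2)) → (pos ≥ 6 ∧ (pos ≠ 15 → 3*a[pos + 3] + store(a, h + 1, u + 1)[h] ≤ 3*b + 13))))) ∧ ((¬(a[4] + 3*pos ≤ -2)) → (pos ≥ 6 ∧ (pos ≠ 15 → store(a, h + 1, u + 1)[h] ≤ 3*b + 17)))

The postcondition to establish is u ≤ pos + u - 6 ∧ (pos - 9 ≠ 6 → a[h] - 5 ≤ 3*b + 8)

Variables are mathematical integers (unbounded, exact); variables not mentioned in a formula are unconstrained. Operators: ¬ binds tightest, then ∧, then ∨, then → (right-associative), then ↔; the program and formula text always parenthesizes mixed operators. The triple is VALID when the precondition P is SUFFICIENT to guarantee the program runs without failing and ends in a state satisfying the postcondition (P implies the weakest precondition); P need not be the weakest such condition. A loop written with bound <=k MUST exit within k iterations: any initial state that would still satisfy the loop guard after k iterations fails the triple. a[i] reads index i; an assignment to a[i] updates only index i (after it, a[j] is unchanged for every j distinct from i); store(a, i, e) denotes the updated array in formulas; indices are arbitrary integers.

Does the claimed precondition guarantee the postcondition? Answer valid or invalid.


Working backward. After the program, the postcondition u ≤ pos + u - 6 ∧ (pos - 9 ≠ 6 → a[h] - 5 ≤ 3*b + 8) must hold; in canonical form it is pos ≥ 6 ∧ (pos ≠ 15 → a[h] ≤ 3*b + 13).
Before a[h + 1] := u + 1: pos ≥ 6 ∧ (pos ≠ 15 → store(a, h + 1, u + 1)[h] ≤ 3*b + 13)
Before the loop (bound <=2), unroll the exhaustion recursion (WP_0 = exit-now case; WP_j = one more guarded iteration, up to j = 2):
  WP_0: (¬(a[4] + 3*pos ≤ -2)) ∧ pos ≥ 6 ∧ (pos ≠ 15 → store(a, h + 1, u + 1)[h] ≤ 3*b + 13)
  WP_1: (a[4] + 3*pos ≤ -2 → ((¬(a[4] + 3*pos ≤ -2)) ∧ pos ≥ 6 ∧ (pos ≠ 15 → 3*a[pos + 3] + store(a, h + 1, u + 1)[h] ≤ 3*b + 13))) ∧ ((¬(a[4] + 3*pos ≤ -2)) → (pos ≥ 6 ∧ (pos ≠ 15 → store(a, h + 1, u + 1)[h] ≤ 3*b + 13)))
  WP_2: (a[4] + 3*pos ≤ -2 → ((a[4] + 3*pos ≤ -2 → ((¬(a[4] + 3*pos ≤ -2)) ∧ pos ≥ 6 ∧ (pos ≠ 15 → 6*a[pos + 3] + store(a, h + 1, u + 1)[h] ≤ 3*b + 13))) ∧ ((¬(a[4] + 3*pos ≤ -2)) → (pos ≥ 6 ∧ (pos ≠ 15 → 3*a[pos + 3] + store(a, h + 1, u + 1)[h] ≤ 3*b + 13))))) ∧ ((¬(a[4] + 3*pos ≤ -2)) → (pos ≥ 6 ∧ (pos ≠ 15 → store(a, h + 1, u + 1)[h] ≤ 3*b + 13)))
So before the loop: (a[4] + 3*pos ≤ -2 → ((a[4] + 3*pos ≤ -2 → ((¬(a[4] + 3*pos ≤ -2)) ∧ pos ≥ 6 ∧ (pos ≠ 15 → 6*a[pos + 3] + store(a, h + 1, u + 1)[h] ≤ 3*b + 13))) ∧ ((¬(a[4] + 3*pos ≤ -2)) → (pos ≥ 6 ∧ (pos ≠ 15 → 3*a[pos + 3] + store(a, h + 1, u + 1)[h] ≤ 3*b + 13))))) ∧ ((¬(a[4] + 3*pos ≤ -2)) → (pos ≥ 6 ∧ (pos ≠ 15 → store(a, h + 1, u + 1)[h] ≤ 3*b + 13)))
The weakest precondition is (a[4] + 3*pos ≤ -2 → ((a[4] + 3*pos ≤ -2 → ((¬(a[4] + 3*pos ≤ -2)) ∧ pos ≥ 6 ∧ (pos ≠ 15 → 6*a[pos + 3] + store(a, h + 1, u + 1)[h] ≤ 3*b + 13))) ∧ ((¬(a[4] + 3*pos ≤ -2)) → (pos ≥ 6 ∧ (pos ≠ 15 → 3*a[pos + 3] + store(a, h + 1, u + 1)[h] ≤ 3*b + 13))))) ∧ ((¬(a[4] + 3*pos ≤ -2)) → (pos ≥ 6 ∧ (pos ≠ 15 → store(a, h + 1, u + 1)[h] ≤ 3*b + 13))).
Check whether (a[4] + 3*pos ≤ -2 → ((a[4] + 3*pos ≤ -2 → ((¬(a[4] + 3*pos ≤ -2)) ∧ pos ≥ 6 ∧ (pos ≠ 15 → 6*a[pos + 3] + store(a, h + 1, u + 1)[h] ≤ 3*b + 13))) ∧ ((¬(a[4] + 3*pos ≤ -2)) → (pos ≥ 6 ∧ (pos ≠ 15 → 3*a[pos + 3] + store(a, h + 1, u + 1)[h] ≤ 3*b + 13))))) ∧ ((¬(a[4] + 3*pos ≤ -2)) → (pos ≥ 6 ∧ (pos ≠ 15 → store(a, h + 1, u + 1)[h] ≤ 3*b + 17))) implies it.
Countermodel: at the initial state a = {[4] = 0, [5] = 14, [6] = 14, [9] = 14, elsewhere 14}, b = 0, h = 5, pos = 6, u = 0, the precondition holds but the weakest precondition fails.
Answer: invalid


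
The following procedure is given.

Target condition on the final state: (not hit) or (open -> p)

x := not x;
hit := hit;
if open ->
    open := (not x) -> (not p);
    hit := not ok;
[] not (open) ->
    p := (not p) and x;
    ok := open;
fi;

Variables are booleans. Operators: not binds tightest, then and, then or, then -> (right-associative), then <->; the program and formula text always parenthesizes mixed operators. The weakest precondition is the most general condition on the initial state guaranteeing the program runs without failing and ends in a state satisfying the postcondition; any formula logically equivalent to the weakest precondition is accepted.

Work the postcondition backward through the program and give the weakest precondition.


Working backward. After the program, (not hit) or (open -> p) must hold.
Then branch requires ok or (((not x) -> (not p)) -> p); else branch requires (not hit) or (open -> ((not p) and x)).
Before the if: (open -> (ok or (((not x) -> (not p)) -> p))) and ((not open) -> ((not hit) or (open -> ((not p) and x))))
Before hit := hit: (open -> (ok or (((not x) -> (not p)) -> p))) and ((not open) -> ((not hit) or (open -> ((not p) and x))))
Before x := not x: (open -> (ok or ((x -> (not p)) -> p))) and ((not open) -> ((not hit) or (open -> ((not p) and (not x)))))
Answer: WP = (open -> (ok or ((x -> (not p)) -> p))) and ((not open) -> ((not hit) or (open -> ((not p) and (not x)))))


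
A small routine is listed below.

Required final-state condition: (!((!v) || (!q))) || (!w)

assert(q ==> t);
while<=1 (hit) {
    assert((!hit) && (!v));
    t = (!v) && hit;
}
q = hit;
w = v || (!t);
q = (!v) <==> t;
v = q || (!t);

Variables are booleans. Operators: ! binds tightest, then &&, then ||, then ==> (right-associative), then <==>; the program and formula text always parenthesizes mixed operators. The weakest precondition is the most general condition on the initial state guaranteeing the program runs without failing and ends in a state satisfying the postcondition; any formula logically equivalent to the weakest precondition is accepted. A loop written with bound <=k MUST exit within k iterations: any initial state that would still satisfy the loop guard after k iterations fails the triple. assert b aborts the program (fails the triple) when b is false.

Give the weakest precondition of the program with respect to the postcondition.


Working backward. After the program, (!((!v) || (!q))) || (!w) must hold.
Before v := q || (!t): (!((!(q || (!t))) || (!q))) || (!w)
Before q := (!v) <==> t: (!((!(((!v) <==> t) || (!t))) || (!((!v) <==> t)))) || (!w)
Before w := v || (!t): (!((!(((!v) <==> t) || (!t))) || (!((!v) <==> t)))) || (!(v || (!t)))
Before q := hit: (!((!(((!v) <==> t) || (!t))) || (!((!v) <==> t)))) || (!(v || (!t)))
Before the loop (bound <=1), unroll the exhaustion recursion (WP_0 = exit-now case; WP_j = one more guarded iteration, up to j = 1):
  WP_0: (!hit) && ((!((!(((!v) <==> t) || (!t))) || (!((!v) <==> t)))) || (!(v || (!t))))
  WP_1: (hit ==> ((!hit) && (!v) && ((!((!(((!v) <==> ((!v) && hit)) || (!((!v) && hit)))) || (!((!v) <==> ((!v) && hit))))) || (!(v || (!((!v) && hit))))))) && ((!hit) ==> ((!((!(((!v) <==> t) || (!t))) || (!((!v) <==> t)))) || (!(v || (!t)))))
So before the loop: (hit ==> ((!hit) && (!v) && ((!((!(((!v) <==> ((!v) && hit)) || (!((!v) && hit)))) || (!((!v) <==> ((!v) && hit))))) || (!(v || (!((!v) && hit))))))) && ((!hit) ==> ((!((!(((!v) <==> t) || (!t))) || (!((!v) <==> t)))) || (!(v || (!t)))))
Before assert q ==> t: (q ==> t) && (hit ==> ((!hit) && (!v) && ((!((!(((!v) <==> ((!v) && hit)) || (!((!v) && hit)))) || (!((!v) <==> ((!v) && hit))))) || (!(v || (!((!v) && hit))))))) && ((!hit) ==> ((!((!(((!v) <==> t) || (!t))) || (!((!v) <==> t)))) || (!(v || (!t)))))
Answer: WP = (q ==> t) && (hit ==> ((!hit) && (!v) && ((!((!(((!v) <==> ((!v) && hit)) || (!((!v) && hit)))) || (!((!v) <==> ((!v) && hit))))) || (!(v || (!((!v) && hit))))))) && ((!hit) ==> ((!((!(((!v) <==> t) || (!t))) || (!((!v) <==> t)))) || (!(v || (!t)))))


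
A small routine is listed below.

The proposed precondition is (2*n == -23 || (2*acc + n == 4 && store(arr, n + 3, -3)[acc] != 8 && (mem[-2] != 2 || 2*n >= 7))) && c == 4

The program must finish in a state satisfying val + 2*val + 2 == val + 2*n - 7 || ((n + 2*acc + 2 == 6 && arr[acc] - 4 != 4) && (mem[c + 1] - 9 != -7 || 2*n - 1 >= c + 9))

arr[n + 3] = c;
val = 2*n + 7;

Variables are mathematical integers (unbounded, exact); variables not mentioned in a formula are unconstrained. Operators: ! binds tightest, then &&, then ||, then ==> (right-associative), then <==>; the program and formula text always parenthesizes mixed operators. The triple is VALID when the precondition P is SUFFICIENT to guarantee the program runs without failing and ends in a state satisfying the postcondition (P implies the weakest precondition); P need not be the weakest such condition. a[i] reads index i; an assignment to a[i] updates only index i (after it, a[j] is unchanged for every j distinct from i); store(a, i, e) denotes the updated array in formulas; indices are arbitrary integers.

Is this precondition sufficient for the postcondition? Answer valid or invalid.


Working backward. After the program, the postcondition val + 2*val + 2 == val + 2*n - 7 || ((n + 2*acc + 2 == 6 && arr[acc] - 4 != 4) && (mem[c + 1] - 9 != -7 || 2*n - 1 >= c + 9)) must hold; in canonical form it is 2*val == 2*n - 9 || (2*acc + n == 4 && arr[acc] != 8 && (mem[c + 1] != 2 || 2*n >= c + 10)).
Before val := 2*n + 7: 2*n == -23 || (2*acc + n == 4 && arr[acc] != 8 && (mem[c + 1] != 2 || 2*n >= c + 10))
Before arr[n + 3] := c: 2*n == -23 || (2*acc + n == 4 && store(arr, n + 3, c)[acc] != 8 && (mem[c + 1] != 2 || 2*n >= c + 10))
The weakest precondition is 2*n == -23 || (2*acc + n == 4 && store(arr, n + 3, c)[acc] != 8 && (mem[c + 1] != 2 || 2*n >= c + 10)).
Check whether (2*n == -23 || (2*acc + n == 4 && store(arr, n + 3, -3)[acc] != 8 && (mem[-2] != 2 || 2*n >= 7))) && c == 4 implies it.
Countermodel: at the initial state acc = 0, arr = {[-2] = 3, [0] = 11, [5] = 3, [7] = 3, elsewhere 3}, c = 4, mem = {[-2] = 10, [0] = 9, [5] = 2, [7] = 9, elsewhere 9}, n = 4, the precondition holds but the weakest precondition fails.
Answer: invalid


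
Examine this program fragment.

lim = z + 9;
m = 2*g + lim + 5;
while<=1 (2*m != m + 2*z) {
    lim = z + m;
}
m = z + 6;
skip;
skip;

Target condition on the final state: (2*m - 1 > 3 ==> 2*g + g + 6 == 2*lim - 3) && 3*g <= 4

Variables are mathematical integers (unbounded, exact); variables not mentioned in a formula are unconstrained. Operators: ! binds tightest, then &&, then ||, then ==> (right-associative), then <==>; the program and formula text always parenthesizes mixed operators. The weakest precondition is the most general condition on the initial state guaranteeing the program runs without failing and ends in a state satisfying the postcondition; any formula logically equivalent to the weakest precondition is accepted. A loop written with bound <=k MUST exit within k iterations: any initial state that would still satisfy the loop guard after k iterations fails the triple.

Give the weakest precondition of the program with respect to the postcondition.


Working backward. After the program, the postcondition (2*m - 1 > 3 ==> 2*g + g + 6 == 2*lim - 3) && 3*g <= 4 must hold; in canonical form it is (2*m > 4 ==> 3*g == 2*lim - 9) && 3*g <= 4.
Before skip: (2*m > 4 ==> 3*g == 2*lim - 9) && 3*g <= 4
Before skip: (2*m > 4 ==> 3*g == 2*lim - 9) && 3*g <= 4
Before m := z + 6: (2*z > -8 ==> 3*g == 2*lim - 9) && 3*g <= 4
Before the loop (bound <=1), unroll the exhaustion recursion (WP_0 = exit-now case; WP_j = one more guarded iteration, up to j = 1):
  WP_0: (!(m != 2*z)) && (2*z > -8 ==> 3*g == 2*lim - 9) && 3*g <= 4
  WP_1: (m != 2*z ==> ((!(m != 2*z)) && (2*z > -8 ==> 3*g == 2*m + 2*z - 9) && 3*g <= 4)) && ((!(m != 2*z)) ==> ((2*z > -8 ==> 3*g == 2*lim - 9) && 3*g <= 4))
So before the loop: (m != 2*z ==> ((!(m != 2*z)) && (2*z > -8 ==> 3*g == 2*m + 2*z - 9) && 3*g <= 4)) && ((!(m != 2*z)) ==> ((2*z > -8 ==> 3*g == 2*lim - 9) && 3*g <= 4))
Before m := 2*g + lim + 5: (2*g + lim != 2*z - 5 ==> ((!(2*g + lim != 2*z - 5)) && (2*z > -8 ==> g + 2*lim + 2*z == -1) && 3*g <= 4)) && ((!(2*g + lim != 2*z - 5)) ==> ((2*z > -8 ==> 3*g == 2*lim - 9) && 3*g <= 4))
Before lim := z + 9: (2*g != z - 14 ==> ((!(2*g != z - 14)) && (2*z > -8 ==> g + 4*z == -19) && 3*g <= 4)) && ((!(2*g != z - 14)) ==> ((2*z > -8 ==> 3*g == 2*z + 9) && 3*g <= 4))
Answer: WP = (2*g != z - 14 ==> ((!(2*g != z - 14)) && (2*z > -8 ==> g + 4*z == -19) && 3*g <= 4)) && ((!(2*g != z - 14)) ==> ((2*z > -8 ==> 3*g == 2*z + 9) && 3*g <= 4))


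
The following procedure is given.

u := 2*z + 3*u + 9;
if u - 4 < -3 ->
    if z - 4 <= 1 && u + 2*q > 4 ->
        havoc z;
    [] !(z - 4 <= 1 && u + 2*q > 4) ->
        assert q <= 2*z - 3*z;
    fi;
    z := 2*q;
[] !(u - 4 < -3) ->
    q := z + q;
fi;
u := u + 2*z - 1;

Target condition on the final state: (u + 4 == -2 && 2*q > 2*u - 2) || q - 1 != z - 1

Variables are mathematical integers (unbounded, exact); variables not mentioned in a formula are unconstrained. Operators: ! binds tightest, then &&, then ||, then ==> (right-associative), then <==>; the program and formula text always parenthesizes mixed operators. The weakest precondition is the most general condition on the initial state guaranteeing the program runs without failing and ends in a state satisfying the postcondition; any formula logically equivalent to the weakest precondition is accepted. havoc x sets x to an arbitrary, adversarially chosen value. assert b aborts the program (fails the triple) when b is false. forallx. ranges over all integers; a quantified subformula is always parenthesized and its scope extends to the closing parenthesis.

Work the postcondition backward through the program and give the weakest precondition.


Working backward. After the program, the postcondition (u + 4 == -2 && 2*q > 2*u - 2) || q - 1 != z - 1 must hold; in canonical form it is (u == -6 && 2*q > 2*u - 2) || q != z.
Before u := u + 2*z - 1: (u + 2*z == -5 && 2*q > 2*u + 4*z - 4) || q != z
Then branch requires ((z <= 5 && 2*q + u > 4) ==> ((4*q + u == -5 && 6*q + 2*u < 4) || q != 0)) && ((!(z <= 5 && 2*q + u > 4)) ==> (q + z <= 0 && ((4*q + u == -5 && 6*q + 2*u < 4) || q != 0))); else branch requires (u + 2*z == -5 && 2*q > 2*u + 2*z - 4) || q != 0.
Before the if: (u < 1 ==> (((z <= 5 && 2*q + u > 4) ==> ((4*q + u == -5 && 6*q + 2*u < 4) || q != 0)) && ((!(z <= 5 && 2*q + u > 4)) ==> (q + z <= 0 && ((4*q + u == -5 && 6*q + 2*u < 4) || q != 0))))) && ((!(u < 1)) ==> ((u + 2*z == -5 && 2*q > 2*u + 2*z - 4) || q != 0))
Before u := 2*z + 3*u + 9: (3*u + 2*z < -8 ==> (((z <= 5 && 2*q + 3*u + 2*z > -5) ==> ((4*q + 3*u + 2*z == -14 && 6*q + 6*u + 4*z < -14) || q != 0)) && ((!(z <= 5 && 2*q + 3*u + 2*z > -5)) ==> (q + z <= 0 && ((4*q + 3*u + 2*z == -14 && 6*q + 6*u + 4*z < -14) || q != 0))))) && ((!(3*u + 2*z < -8)) ==> ((3*u + 4*z == -14 && 2*q > 6*u + 6*z + 14) || q != 0))
Answer: WP = (3*u + 2*z < -8 ==> (((z <= 5 && 2*q + 3*u + 2*z > -5) ==> ((4*q + 3*u + 2*z == -14 && 6*q + 6*u + 4*z < -14) || q != 0)) && ((!(z <= 5 && 2*q + 3*u + 2*z > -5)) ==> (q + z <= 0 && ((4*q + 3*u + 2*z == -14 && 6*q + 6*u + 4*z < -14) || q != 0))))) && ((!(3*u + 2*z < -8)) ==> ((3*u + 4*z == -14 && 2*q > 6*u + 6*z + 14) || q != 0))


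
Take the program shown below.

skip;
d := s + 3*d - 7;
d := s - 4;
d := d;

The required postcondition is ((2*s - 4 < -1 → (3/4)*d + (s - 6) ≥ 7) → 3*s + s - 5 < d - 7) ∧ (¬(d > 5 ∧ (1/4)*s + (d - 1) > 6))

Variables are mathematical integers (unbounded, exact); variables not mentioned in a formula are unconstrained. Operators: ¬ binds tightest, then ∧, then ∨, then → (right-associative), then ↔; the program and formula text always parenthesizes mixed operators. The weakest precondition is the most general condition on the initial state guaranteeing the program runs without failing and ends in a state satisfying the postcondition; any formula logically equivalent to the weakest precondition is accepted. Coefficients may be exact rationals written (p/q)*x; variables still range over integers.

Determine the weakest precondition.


Working backward. After the program, the postcondition ((2*s - 4 < -1 → (3/4)*d + (s - 6) ≥ 7) → 3*s + s - 5 < d - 7) ∧ (¬(d > 5 ∧ (1/4)*s + (d - 1) > 6)) must hold; in canonical form it is ((2*s < 3 → (3/4)*d + s ≥ 13) → 4*s < d - 2) ∧ (¬(d > 5 ∧ d + (1/4)*s > 7)).
Before d := d: ((2*s < 3 → (3/4)*d + s ≥ 13) → 4*s < d - 2) ∧ (¬(d > 5 ∧ d + (1/4)*s > 7))
Before d := s - 4: ((2*s < 3 → (7/4)*s ≥ 16) → 3*s < -6) ∧ (¬(s > 9 ∧ (5/4)*s > 11))
Before d := s + 3*d - 7: ((2*s < 3 → (7/4)*s ≥ 16) → 3*s < -6) ∧ (¬(s > 9 ∧ (5/4)*s > 11))
Before skip: ((2*s < 3 → (7/4)*s ≥ 16) → 3*s < -6) ∧ (¬(s > 9 ∧ (5/4)*s > 11))
Answer: WP = ((2*s < 3 → (7/4)*s ≥ 16) → 3*s < -6) ∧ (¬(s > 9 ∧ (5/4)*s > 11))


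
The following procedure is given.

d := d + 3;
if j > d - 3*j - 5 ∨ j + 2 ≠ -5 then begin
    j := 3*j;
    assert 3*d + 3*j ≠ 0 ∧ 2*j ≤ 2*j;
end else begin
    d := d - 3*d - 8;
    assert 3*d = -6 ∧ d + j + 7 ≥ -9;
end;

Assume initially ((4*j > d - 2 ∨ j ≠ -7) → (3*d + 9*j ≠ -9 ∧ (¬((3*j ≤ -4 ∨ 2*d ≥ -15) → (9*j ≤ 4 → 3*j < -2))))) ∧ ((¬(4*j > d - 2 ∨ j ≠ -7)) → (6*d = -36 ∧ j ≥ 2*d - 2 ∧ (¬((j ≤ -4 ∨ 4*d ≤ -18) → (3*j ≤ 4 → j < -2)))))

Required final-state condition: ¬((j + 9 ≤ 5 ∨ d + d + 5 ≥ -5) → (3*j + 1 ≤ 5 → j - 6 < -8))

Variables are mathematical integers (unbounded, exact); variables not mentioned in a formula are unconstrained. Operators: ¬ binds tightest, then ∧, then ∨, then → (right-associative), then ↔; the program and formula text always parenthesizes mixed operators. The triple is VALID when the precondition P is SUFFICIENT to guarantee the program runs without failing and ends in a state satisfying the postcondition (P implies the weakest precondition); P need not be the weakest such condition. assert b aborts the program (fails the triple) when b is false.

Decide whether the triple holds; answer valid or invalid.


Working backward. After the program, the postcondition ¬((j + 9 ≤ 5 ∨ d + d + 5 ≥ -5) → (3*j + 1 ≤ 5 → j - 6 < -8)) must hold; in canonical form it is ¬((j ≤ -4 ∨ 2*d ≥ -10) → (3*j ≤ 4 → j < -2)).
Then branch requires 3*d + 9*j ≠ 0 ∧ (¬((3*j ≤ -4 ∨ 2*d ≥ -10) → (9*j ≤ 4 → 3*j < -2))); else branch requires 6*d = -18 ∧ j ≥ 2*d - 8 ∧ (¬((j ≤ -4 ∨ 4*d ≤ -6) → (3*j ≤ 4 → j < -2))).
Before the if: ((4*j > d - 5 ∨ j ≠ -7) → (3*d + 9*j ≠ 0 ∧ (¬((3*j ≤ -4 ∨ 2*d ≥ -10) → (9*j ≤ 4 → 3*j < -2))))) ∧ ((¬(4*j > d - 5 ∨ j ≠ -7)) → (6*d = -18 ∧ j ≥ 2*d - 8 ∧ (¬((j ≤ -4 ∨ 4*d ≤ -6) → (3*j ≤ 4 → j < -2)))))
Before d := d + 3: ((4*j > d - 2 ∨ j ≠ -7) → (3*d + 9*j ≠ -9 ∧ (¬((3*j ≤ -4 ∨ 2*d ≥ -16) → (9*j ≤ 4 → 3*j < -2))))) ∧ ((¬(4*j > d - 2 ∨ j ≠ -7)) → (6*d = -36 ∧ j ≥ 2*d - 2 ∧ (¬((j ≤ -4 ∨ 4*d ≤ -18) → (3*j ≤ 4 → j < -2)))))
The weakest precondition is ((4*j > d - 2 ∨ j ≠ -7) → (3*d + 9*j ≠ -9 ∧ (¬((3*j ≤ -4 ∨ 2*d ≥ -16) → (9*j ≤ 4 → 3*j < -2))))) ∧ ((¬(4*j > d - 2 ∨ j ≠ -7)) → (6*d = -36 ∧ j ≥ 2*d - 2 ∧ (¬((j ≤ -4 ∨ 4*d ≤ -18) → (3*j ≤ 4 → j < -2))))).
Check whether ((4*j > d - 2 ∨ j ≠ -7) → (3*d + 9*j ≠ -9 ∧ (¬((3*j ≤ -4 ∨ 2*d ≥ -15) → (9*j ≤ 4 → 3*j < -2))))) ∧ ((¬(4*j > d - 2 ∨ j ≠ -7)) → (6*d = -36 ∧ j ≥ 2*d - 2 ∧ (¬((j ≤ -4 ∨ 4*d ≤ -18) → (3*j ≤ 4 → j < -2))))) implies it.
Every state satisfying the precondition satisfies the weakest precondition: the implication holds.
Answer: valid
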